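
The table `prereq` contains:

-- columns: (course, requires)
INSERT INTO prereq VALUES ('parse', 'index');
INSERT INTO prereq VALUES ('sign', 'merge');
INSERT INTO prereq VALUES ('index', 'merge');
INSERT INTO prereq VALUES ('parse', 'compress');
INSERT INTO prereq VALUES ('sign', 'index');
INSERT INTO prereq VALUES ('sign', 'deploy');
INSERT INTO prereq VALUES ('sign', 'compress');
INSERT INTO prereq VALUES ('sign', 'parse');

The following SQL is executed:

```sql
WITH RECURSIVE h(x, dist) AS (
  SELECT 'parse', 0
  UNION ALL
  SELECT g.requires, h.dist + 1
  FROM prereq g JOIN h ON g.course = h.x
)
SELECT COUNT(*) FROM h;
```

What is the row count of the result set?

4

Base: (parse, dist=0).
Iteration 1: edges from {parse} -> (compress, dist=1), (index, dist=1).
Iteration 2: edges from {compress,index} -> (merge, dist=2).
Iteration 3: no outgoing edges from {merge}; recursion stops.
Total rows emitted: 4.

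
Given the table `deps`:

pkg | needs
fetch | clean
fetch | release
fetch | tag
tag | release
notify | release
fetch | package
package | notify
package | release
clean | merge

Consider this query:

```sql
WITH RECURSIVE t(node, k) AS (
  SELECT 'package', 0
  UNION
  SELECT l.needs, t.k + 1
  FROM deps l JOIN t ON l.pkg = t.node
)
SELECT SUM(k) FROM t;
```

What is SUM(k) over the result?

4

Base: (package, k=0).
Iteration 1: edges from {package} -> (notify, k=1), (release, k=1).
Iteration 2: edges from {notify,release} -> (release, k=2).
Iteration 3: no outgoing edges from {release}; recursion stops.
SUM(k) = 0 + 1 + 1 + 2 = 4.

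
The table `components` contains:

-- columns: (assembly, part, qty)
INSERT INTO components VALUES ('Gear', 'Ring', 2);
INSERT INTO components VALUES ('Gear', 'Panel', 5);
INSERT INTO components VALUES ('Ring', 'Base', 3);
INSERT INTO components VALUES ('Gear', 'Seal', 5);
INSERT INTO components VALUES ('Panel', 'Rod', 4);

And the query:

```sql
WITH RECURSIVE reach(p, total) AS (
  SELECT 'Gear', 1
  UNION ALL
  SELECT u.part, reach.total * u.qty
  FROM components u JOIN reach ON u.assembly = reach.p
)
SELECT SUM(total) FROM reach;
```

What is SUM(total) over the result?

39

Base: (Gear, total=1).
Iteration 1: components of {Gear} -> Panel = 1*5 = 5, Ring = 1*2 = 2, Seal = 1*5 = 5.
Iteration 2: components of {Panel,Ring,Seal} -> Base = 2*3 = 6, Rod = 5*4 = 20.
Iteration 3: no further components; recursion stops.
SUM(total) = 1 + 2 + 5 + 5 + 6 + 20 = 39.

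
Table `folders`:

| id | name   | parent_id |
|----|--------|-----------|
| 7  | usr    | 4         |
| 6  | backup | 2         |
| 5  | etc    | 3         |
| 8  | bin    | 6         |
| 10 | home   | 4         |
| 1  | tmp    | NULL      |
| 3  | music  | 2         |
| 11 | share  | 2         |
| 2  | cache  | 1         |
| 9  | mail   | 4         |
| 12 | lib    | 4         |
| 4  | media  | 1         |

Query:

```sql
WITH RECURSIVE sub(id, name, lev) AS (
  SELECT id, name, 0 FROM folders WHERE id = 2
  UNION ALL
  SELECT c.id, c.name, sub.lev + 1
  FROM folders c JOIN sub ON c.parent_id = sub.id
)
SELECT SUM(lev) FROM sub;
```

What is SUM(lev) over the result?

7

Base: id=2 (cache) at lev 0.
Iteration 1: rows with parent_id in {2} -> music (id 3, lev 1), backup (id 6, lev 1), share (id 11, lev 1).
Iteration 2: rows with parent_id in {3,6,11} -> etc (id 5, lev 2), bin (id 8, lev 2).
Iteration 3: no rows with parent_id in {5,8}; recursion stops.
SUM(lev) = 0 + 1 + 1 + 1 + 2 + 2 = 7.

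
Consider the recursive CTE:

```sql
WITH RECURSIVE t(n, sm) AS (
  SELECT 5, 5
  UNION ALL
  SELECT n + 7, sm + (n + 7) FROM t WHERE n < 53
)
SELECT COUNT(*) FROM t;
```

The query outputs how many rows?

Base: n=5, sm=5.
Iteration 1: 5 < 53 holds -> n = 5 + 7 = 12, sm = 5 + 12 = 17.
Iteration 2: 12 < 53 holds -> n = 12 + 7 = 19, sm = 17 + 19 = 36.
Iteration 3: 19 < 53 holds -> n = 19 + 7 = 26, sm = 36 + 26 = 62.
Iteration 4: 26 < 53 holds -> n = 26 + 7 = 33, sm = 62 + 33 = 95.
Iteration 5: 33 < 53 holds -> n = 33 + 7 = 40, sm = 95 + 40 = 135.
Iteration 6: 40 < 53 holds -> n = 40 + 7 = 47, sm = 135 + 47 = 182.
Iteration 7: 47 < 53 holds -> n = 47 + 7 = 54, sm = 182 + 54 = 236.
Iteration 8: 54 < 53 fails; recursion stops.
Total rows emitted: 8.

8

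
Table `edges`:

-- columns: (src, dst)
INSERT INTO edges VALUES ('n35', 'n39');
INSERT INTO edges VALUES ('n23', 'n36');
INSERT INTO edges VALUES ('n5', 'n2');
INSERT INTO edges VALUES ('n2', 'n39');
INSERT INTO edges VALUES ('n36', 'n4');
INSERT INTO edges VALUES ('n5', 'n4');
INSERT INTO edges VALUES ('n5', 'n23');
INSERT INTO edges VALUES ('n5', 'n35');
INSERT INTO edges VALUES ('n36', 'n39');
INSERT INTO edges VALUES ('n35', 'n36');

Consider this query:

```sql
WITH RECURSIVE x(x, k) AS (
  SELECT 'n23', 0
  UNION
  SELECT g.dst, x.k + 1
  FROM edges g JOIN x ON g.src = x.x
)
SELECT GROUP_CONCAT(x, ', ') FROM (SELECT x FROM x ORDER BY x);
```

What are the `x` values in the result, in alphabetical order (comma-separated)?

Base: (n23, k=0).
Iteration 1: edges from {n23} -> (n36, k=1).
Iteration 2: edges from {n36} -> (n39, k=2), (n4, k=2).
Iteration 3: no outgoing edges from {n39,n4}; recursion stops.

n23, n36, n39, n4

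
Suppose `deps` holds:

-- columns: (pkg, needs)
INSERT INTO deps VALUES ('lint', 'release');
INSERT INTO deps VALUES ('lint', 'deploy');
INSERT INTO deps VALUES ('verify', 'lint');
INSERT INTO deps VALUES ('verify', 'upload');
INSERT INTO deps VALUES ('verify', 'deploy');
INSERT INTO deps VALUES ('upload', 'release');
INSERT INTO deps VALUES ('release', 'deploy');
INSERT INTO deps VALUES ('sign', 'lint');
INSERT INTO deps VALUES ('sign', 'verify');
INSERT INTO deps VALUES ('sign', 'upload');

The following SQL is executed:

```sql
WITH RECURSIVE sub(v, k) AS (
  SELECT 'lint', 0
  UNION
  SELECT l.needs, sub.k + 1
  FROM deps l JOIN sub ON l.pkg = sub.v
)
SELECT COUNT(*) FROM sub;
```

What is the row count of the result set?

4

Base: (lint, k=0).
Iteration 1: edges from {lint} -> (deploy, k=1), (release, k=1).
Iteration 2: edges from {deploy,release} -> (deploy, k=2).
Iteration 3: no outgoing edges from {deploy}; recursion stops.
Total rows emitted: 4.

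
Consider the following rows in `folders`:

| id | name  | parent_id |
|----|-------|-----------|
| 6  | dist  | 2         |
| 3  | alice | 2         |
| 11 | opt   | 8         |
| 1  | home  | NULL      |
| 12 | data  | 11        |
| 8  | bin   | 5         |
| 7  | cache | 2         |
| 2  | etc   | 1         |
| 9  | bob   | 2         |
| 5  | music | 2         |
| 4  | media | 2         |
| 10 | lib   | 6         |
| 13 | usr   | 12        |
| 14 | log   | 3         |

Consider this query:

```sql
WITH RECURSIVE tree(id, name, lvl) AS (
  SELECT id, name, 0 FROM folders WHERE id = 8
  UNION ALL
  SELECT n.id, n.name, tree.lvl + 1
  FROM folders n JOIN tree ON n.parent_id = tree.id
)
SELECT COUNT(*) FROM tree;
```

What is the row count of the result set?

4

Base: id=8 (bin) at lvl 0.
Iteration 1: rows with parent_id in {8} -> opt (id 11, lvl 1).
Iteration 2: rows with parent_id in {11} -> data (id 12, lvl 2).
Iteration 3: rows with parent_id in {12} -> usr (id 13, lvl 3).
Iteration 4: no rows with parent_id in {13}; recursion stops.
Total rows emitted: 4.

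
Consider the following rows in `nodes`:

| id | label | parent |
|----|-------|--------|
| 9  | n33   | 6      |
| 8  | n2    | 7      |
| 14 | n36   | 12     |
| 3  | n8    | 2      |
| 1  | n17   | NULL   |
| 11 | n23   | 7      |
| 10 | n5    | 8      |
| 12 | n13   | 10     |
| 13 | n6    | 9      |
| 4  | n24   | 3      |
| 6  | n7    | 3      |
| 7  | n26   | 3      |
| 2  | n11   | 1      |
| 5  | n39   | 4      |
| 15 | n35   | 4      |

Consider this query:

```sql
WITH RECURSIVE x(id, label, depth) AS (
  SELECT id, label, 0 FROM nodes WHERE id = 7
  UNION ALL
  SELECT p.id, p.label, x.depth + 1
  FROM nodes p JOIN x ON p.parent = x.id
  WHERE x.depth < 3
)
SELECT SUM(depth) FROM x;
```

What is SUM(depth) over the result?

7

Base: id=7 (n26) at depth 0.
Iteration 1: rows with parent in {7} -> n2 (id 8, depth 1), n23 (id 11, depth 1).
Iteration 2: rows with parent in {8,11} -> n5 (id 10, depth 2).
Iteration 3: rows with parent in {10} -> n13 (id 12, depth 3).
Iteration 4: depth < 3 fails for all current rows; recursion stops.
SUM(depth) = 0 + 1 + 1 + 2 + 3 = 7.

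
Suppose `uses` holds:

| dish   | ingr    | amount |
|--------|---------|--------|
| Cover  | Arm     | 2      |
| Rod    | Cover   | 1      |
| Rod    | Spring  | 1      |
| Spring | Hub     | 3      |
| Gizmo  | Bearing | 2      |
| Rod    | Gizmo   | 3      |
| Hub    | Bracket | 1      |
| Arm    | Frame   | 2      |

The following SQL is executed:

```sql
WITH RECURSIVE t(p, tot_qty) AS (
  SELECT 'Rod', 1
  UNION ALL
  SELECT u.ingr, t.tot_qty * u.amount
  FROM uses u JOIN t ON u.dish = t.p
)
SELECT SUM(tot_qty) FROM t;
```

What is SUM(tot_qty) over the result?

24

Base: (Rod, tot_qty=1).
Iteration 1: components of {Rod} -> Cover = 1*1 = 1, Gizmo = 1*3 = 3, Spring = 1*1 = 1.
Iteration 2: components of {Cover,Gizmo,Spring} -> Arm = 1*2 = 2, Bearing = 3*2 = 6, Hub = 1*3 = 3.
Iteration 3: components of {Arm,Bearing,Hub} -> Bracket = 3*1 = 3, Frame = 2*2 = 4.
Iteration 4: no further components; recursion stops.
SUM(tot_qty) = 1 + 1 + 1 + 3 + 2 + 3 + 6 + 4 + 3 = 24.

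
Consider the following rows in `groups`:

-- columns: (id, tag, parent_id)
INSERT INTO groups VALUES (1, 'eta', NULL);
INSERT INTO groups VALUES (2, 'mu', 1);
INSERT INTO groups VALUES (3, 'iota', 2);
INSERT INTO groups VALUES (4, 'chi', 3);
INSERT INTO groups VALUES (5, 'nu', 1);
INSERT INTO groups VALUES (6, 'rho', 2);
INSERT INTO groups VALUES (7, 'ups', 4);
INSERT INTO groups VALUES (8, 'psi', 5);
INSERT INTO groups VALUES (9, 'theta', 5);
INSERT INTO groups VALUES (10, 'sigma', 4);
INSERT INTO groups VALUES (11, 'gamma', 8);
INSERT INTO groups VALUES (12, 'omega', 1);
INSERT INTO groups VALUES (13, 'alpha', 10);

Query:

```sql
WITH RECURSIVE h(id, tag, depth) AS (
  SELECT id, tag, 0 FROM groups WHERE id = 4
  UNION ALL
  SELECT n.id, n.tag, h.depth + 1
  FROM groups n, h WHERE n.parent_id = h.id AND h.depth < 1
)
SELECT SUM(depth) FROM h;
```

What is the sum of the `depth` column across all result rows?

Base: id=4 (chi) at depth 0.
Iteration 1: rows with parent_id in {4} -> ups (id 7, depth 1), sigma (id 10, depth 1).
Iteration 2: depth < 1 fails for all current rows; recursion stops.
SUM(depth) = 0 + 1 + 1 = 2.

2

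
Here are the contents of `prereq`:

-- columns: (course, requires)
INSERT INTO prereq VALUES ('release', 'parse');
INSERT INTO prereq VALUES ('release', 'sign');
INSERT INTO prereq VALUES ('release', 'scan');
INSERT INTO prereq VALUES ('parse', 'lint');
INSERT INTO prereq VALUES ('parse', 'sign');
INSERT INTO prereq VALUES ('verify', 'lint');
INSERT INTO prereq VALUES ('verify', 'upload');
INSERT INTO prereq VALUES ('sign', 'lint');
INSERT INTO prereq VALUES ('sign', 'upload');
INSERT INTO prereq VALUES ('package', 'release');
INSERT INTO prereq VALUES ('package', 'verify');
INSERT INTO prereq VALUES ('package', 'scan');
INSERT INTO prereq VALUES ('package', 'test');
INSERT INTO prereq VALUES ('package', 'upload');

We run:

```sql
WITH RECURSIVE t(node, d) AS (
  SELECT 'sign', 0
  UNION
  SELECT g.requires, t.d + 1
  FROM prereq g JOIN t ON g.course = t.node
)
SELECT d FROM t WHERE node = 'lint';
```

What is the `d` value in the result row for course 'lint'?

1

Base: (sign, d=0).
Iteration 1: edges from {sign} -> (lint, d=1), (upload, d=1).
Iteration 2: no outgoing edges from {lint,upload}; recursion stops.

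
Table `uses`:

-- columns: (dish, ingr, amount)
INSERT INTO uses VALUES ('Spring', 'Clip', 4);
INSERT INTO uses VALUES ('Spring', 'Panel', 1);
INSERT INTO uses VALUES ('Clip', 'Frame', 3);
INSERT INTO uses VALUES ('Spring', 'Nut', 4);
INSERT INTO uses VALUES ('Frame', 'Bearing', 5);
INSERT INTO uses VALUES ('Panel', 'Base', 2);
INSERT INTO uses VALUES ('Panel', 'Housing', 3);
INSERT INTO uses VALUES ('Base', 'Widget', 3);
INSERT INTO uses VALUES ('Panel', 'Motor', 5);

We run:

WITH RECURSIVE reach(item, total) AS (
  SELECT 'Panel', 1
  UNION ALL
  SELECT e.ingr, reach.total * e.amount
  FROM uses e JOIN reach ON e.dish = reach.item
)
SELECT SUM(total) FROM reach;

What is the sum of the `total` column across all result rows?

17

Base: (Panel, total=1).
Iteration 1: components of {Panel} -> Base = 1*2 = 2, Housing = 1*3 = 3, Motor = 1*5 = 5.
Iteration 2: components of {Base,Housing,Motor} -> Widget = 2*3 = 6.
Iteration 3: no further components; recursion stops.
SUM(total) = 1 + 2 + 3 + 5 + 6 = 17.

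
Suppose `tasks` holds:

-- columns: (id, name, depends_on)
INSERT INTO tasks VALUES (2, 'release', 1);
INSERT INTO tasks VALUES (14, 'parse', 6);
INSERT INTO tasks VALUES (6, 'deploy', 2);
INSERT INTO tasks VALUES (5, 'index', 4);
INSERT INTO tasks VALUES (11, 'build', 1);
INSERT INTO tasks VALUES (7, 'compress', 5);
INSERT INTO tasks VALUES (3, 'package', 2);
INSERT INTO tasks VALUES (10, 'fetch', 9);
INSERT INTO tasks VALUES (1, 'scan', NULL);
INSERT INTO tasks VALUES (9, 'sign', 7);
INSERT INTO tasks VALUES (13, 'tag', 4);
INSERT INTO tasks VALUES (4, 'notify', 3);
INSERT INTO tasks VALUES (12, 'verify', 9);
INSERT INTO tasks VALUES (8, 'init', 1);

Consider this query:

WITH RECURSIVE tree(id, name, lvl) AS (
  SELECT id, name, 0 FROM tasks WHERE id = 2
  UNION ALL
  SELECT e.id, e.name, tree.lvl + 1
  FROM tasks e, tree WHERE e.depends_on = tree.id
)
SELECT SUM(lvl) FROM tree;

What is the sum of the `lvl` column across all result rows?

Base: id=2 (release) at lvl 0.
Iteration 1: rows with depends_on in {2} -> package (id 3, lvl 1), deploy (id 6, lvl 1).
Iteration 2: rows with depends_on in {3,6} -> notify (id 4, lvl 2), parse (id 14, lvl 2).
Iteration 3: rows with depends_on in {4,14} -> index (id 5, lvl 3), tag (id 13, lvl 3).
Iteration 4: rows with depends_on in {5,13} -> compress (id 7, lvl 4).
Iteration 5: rows with depends_on in {7} -> sign (id 9, lvl 5).
Iteration 6: rows with depends_on in {9} -> fetch (id 10, lvl 6), verify (id 12, lvl 6).
Iteration 7: no rows with depends_on in {10,12}; recursion stops.
SUM(lvl) = 0 + 1 + 1 + 2 + 2 + 3 + 3 + 4 + 5 + 6 + 6 = 33.

33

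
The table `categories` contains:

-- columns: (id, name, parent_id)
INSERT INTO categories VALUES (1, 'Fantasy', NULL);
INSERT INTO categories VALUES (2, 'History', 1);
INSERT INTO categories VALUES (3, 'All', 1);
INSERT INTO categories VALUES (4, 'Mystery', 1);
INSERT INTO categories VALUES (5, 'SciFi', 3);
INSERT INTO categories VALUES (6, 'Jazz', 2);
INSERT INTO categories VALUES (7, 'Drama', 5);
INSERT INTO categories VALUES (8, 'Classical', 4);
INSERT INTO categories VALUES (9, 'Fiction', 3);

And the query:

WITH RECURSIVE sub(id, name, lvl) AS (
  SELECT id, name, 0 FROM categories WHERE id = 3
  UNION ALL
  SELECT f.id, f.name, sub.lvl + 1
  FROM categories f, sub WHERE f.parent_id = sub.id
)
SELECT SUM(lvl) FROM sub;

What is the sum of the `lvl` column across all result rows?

Base: id=3 (All) at lvl 0.
Iteration 1: rows with parent_id in {3} -> SciFi (id 5, lvl 1), Fiction (id 9, lvl 1).
Iteration 2: rows with parent_id in {5,9} -> Drama (id 7, lvl 2).
Iteration 3: no rows with parent_id in {7}; recursion stops.
SUM(lvl) = 0 + 1 + 1 + 2 = 4.

4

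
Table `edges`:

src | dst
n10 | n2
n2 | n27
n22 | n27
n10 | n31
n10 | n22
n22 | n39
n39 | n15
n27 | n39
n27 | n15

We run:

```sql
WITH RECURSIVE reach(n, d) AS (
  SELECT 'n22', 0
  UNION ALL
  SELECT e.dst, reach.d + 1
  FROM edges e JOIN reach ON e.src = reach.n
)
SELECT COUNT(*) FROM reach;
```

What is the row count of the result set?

7

Base: (n22, d=0).
Iteration 1: edges from {n22} -> (n27, d=1), (n39, d=1).
Iteration 2: edges from {n27,n39} -> (n15, d=2) x2, (n39, d=2). [UNION ALL keeps all 3 new rows, including repeats]
Iteration 3: edges from {n15,n39} -> (n15, d=3).
Iteration 4: no outgoing edges from {n15}; recursion stops.
Total rows emitted: 7.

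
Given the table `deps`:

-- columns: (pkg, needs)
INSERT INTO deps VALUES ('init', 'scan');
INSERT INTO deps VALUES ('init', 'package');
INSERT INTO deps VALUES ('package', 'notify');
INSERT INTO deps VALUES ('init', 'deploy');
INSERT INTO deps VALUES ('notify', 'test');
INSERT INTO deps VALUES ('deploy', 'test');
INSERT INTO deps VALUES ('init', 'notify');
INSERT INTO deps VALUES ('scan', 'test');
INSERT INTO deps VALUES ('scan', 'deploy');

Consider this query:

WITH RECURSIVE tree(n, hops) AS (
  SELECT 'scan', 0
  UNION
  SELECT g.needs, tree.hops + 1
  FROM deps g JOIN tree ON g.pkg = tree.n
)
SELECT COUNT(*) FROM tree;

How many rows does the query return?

Base: (scan, hops=0).
Iteration 1: edges from {scan} -> (deploy, hops=1), (test, hops=1).
Iteration 2: edges from {deploy,test} -> (test, hops=2).
Iteration 3: no outgoing edges from {test}; recursion stops.
Total rows emitted: 4.

4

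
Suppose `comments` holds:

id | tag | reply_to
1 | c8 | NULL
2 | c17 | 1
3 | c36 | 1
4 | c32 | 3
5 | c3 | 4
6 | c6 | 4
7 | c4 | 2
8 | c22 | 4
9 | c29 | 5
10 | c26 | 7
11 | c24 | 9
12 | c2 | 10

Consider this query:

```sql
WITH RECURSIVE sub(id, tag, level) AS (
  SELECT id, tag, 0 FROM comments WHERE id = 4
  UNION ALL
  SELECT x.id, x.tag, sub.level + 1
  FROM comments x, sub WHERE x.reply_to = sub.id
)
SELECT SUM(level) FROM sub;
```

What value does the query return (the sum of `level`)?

8

Base: id=4 (c32) at level 0.
Iteration 1: rows with reply_to in {4} -> c3 (id 5, level 1), c6 (id 6, level 1), c22 (id 8, level 1).
Iteration 2: rows with reply_to in {5,6,8} -> c29 (id 9, level 2).
Iteration 3: rows with reply_to in {9} -> c24 (id 11, level 3).
Iteration 4: no rows with reply_to in {11}; recursion stops.
SUM(level) = 0 + 1 + 1 + 1 + 2 + 3 = 8.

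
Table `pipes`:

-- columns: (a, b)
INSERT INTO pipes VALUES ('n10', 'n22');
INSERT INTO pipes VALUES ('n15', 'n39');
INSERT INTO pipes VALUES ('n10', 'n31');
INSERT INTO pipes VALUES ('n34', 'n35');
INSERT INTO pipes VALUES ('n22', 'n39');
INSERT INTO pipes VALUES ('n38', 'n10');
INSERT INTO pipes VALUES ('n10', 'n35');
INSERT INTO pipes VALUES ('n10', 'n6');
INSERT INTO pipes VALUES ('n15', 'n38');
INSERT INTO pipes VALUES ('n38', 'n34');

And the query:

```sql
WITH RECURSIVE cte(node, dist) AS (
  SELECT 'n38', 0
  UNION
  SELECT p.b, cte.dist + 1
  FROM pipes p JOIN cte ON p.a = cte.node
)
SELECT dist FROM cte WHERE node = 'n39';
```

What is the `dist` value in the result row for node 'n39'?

Base: (n38, dist=0).
Iteration 1: edges from {n38} -> (n10, dist=1), (n34, dist=1).
Iteration 2: edges from {n10,n34} -> (n22, dist=2), (n31, dist=2), (n35, dist=2), (n6, dist=2). [UNION drops 1 duplicate row(s)]
Iteration 3: edges from {n22,n31,n35,n6} -> (n39, dist=3).
Iteration 4: no outgoing edges from {n39}; recursion stops.

3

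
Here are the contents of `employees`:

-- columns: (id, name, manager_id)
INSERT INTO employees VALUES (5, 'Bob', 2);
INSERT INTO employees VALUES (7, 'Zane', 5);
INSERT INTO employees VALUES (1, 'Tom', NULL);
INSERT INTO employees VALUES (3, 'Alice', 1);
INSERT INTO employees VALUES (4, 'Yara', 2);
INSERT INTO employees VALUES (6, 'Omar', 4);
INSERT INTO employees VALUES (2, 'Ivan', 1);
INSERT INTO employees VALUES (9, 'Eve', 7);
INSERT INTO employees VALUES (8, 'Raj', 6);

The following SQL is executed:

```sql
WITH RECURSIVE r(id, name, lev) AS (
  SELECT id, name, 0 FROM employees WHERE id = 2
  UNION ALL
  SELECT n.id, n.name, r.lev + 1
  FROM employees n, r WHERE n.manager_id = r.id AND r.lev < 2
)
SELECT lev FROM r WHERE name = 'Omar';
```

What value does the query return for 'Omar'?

2

Base: id=2 (Ivan) at lev 0.
Iteration 1: rows with manager_id in {2} -> Yara (id 4, lev 1), Bob (id 5, lev 1).
Iteration 2: rows with manager_id in {4,5} -> Omar (id 6, lev 2), Zane (id 7, lev 2).
Iteration 3: lev < 2 fails for all current rows; recursion stops.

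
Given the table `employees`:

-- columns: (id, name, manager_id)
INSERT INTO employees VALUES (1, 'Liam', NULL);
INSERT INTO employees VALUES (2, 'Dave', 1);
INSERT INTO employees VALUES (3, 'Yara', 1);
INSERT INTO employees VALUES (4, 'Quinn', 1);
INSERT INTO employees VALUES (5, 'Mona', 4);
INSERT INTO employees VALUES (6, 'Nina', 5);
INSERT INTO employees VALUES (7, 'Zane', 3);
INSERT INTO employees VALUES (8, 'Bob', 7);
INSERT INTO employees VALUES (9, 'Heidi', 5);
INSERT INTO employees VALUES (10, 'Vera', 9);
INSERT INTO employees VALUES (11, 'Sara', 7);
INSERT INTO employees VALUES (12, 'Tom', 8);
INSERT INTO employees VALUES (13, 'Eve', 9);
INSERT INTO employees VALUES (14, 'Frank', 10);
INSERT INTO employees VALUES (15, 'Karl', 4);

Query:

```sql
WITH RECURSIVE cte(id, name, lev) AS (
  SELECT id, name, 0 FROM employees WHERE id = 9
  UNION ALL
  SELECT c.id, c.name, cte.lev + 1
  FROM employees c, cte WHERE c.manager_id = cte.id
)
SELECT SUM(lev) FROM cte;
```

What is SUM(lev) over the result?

4

Base: id=9 (Heidi) at lev 0.
Iteration 1: rows with manager_id in {9} -> Vera (id 10, lev 1), Eve (id 13, lev 1).
Iteration 2: rows with manager_id in {10,13} -> Frank (id 14, lev 2).
Iteration 3: no rows with manager_id in {14}; recursion stops.
SUM(lev) = 0 + 1 + 1 + 2 = 4.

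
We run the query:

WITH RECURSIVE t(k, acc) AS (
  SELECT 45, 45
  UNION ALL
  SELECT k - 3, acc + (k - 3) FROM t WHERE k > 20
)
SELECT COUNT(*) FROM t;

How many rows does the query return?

10

Base: k=45, acc=45.
Iteration 1: 45 > 20 holds -> k = 45 - 3 = 42, acc = 45 + 42 = 87.
Iteration 2: 42 > 20 holds -> k = 42 - 3 = 39, acc = 87 + 39 = 126.
Iteration 3: 39 > 20 holds -> k = 39 - 3 = 36, acc = 126 + 36 = 162.
Iteration 4: 36 > 20 holds -> k = 36 - 3 = 33, acc = 162 + 33 = 195.
Iteration 5: 33 > 20 holds -> k = 33 - 3 = 30, acc = 195 + 30 = 225.
Iteration 6: 30 > 20 holds -> k = 30 - 3 = 27, acc = 225 + 27 = 252.
Iteration 7: 27 > 20 holds -> k = 27 - 3 = 24, acc = 252 + 24 = 276.
Iteration 8: 24 > 20 holds -> k = 24 - 3 = 21, acc = 276 + 21 = 297.
Iteration 9: 21 > 20 holds -> k = 21 - 3 = 18, acc = 297 + 18 = 315.
Iteration 10: 18 > 20 fails; recursion stops.
Total rows emitted: 10.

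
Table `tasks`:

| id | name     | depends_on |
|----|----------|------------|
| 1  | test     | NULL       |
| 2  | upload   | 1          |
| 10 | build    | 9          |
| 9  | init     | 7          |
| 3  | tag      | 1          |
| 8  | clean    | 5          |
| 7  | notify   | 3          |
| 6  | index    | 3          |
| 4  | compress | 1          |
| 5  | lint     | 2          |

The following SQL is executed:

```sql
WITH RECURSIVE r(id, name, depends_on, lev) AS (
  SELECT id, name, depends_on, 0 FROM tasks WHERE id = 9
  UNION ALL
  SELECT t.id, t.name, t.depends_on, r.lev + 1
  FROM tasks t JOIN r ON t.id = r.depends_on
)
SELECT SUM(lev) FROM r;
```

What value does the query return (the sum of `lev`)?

6

Base: id=9 (init), depends_on=7, lev 0.
Iteration 1: join on id=7 -> notify (id 7, depends_on=3, lev 1).
Iteration 2: join on id=3 -> tag (id 3, depends_on=1, lev 2).
Iteration 3: join on id=1 -> test (id 1, depends_on=NULL, lev 3).
Iteration 4: depends_on is NULL; no match; recursion stops.
SUM(lev) = 0 + 1 + 2 + 3 = 6.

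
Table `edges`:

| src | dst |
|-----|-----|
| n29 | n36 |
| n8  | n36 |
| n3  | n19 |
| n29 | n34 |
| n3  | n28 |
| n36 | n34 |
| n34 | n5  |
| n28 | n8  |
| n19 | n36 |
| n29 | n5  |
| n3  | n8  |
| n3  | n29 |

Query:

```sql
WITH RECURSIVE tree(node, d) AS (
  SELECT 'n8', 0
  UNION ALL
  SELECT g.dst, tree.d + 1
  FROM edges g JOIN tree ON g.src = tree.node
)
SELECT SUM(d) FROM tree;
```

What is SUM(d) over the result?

Base: (n8, d=0).
Iteration 1: edges from {n8} -> (n36, d=1).
Iteration 2: edges from {n36} -> (n34, d=2).
Iteration 3: edges from {n34} -> (n5, d=3).
Iteration 4: no outgoing edges from {n5}; recursion stops.
SUM(d) = 0 + 1 + 2 + 3 = 6.

6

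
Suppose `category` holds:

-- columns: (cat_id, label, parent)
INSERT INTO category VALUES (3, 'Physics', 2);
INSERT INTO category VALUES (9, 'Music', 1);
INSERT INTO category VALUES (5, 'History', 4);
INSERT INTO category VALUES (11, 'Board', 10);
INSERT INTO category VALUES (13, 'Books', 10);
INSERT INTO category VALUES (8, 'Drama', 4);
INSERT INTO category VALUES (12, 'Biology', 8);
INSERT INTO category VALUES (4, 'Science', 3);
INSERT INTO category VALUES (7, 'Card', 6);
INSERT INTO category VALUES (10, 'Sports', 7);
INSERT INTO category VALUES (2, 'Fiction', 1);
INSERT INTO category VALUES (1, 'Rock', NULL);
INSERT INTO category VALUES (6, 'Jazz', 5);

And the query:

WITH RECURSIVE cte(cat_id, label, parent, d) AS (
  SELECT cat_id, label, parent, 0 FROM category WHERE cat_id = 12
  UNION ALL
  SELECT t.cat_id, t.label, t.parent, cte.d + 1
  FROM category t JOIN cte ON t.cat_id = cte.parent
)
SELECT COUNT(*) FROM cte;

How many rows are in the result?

Base: cat_id=12 (Biology), parent=8, d 0.
Iteration 1: join on cat_id=8 -> Drama (id 8, parent=4, d 1).
Iteration 2: join on cat_id=4 -> Science (id 4, parent=3, d 2).
Iteration 3: join on cat_id=3 -> Physics (id 3, parent=2, d 3).
Iteration 4: join on cat_id=2 -> Fiction (id 2, parent=1, d 4).
Iteration 5: join on cat_id=1 -> Rock (id 1, parent=NULL, d 5).
Iteration 6: parent is NULL; no match; recursion stops.
Total rows emitted: 6.

6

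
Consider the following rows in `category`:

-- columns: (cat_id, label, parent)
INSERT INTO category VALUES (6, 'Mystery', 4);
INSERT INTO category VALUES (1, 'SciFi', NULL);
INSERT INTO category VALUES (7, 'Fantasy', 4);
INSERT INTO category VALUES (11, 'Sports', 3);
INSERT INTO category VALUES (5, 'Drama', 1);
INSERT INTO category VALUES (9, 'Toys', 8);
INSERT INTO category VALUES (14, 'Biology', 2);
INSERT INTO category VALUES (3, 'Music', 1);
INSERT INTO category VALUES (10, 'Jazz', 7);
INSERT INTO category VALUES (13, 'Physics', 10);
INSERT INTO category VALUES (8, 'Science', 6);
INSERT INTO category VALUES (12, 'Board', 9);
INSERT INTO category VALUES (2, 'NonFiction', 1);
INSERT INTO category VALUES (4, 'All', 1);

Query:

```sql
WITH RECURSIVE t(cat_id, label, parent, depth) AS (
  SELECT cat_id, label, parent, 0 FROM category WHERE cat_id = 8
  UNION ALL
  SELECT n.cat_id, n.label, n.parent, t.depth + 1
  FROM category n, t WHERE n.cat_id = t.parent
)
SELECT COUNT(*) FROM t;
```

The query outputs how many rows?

Base: cat_id=8 (Science), parent=6, depth 0.
Iteration 1: join on cat_id=6 -> Mystery (id 6, parent=4, depth 1).
Iteration 2: join on cat_id=4 -> All (id 4, parent=1, depth 2).
Iteration 3: join on cat_id=1 -> SciFi (id 1, parent=NULL, depth 3).
Iteration 4: parent is NULL; no match; recursion stops.
Total rows emitted: 4.

4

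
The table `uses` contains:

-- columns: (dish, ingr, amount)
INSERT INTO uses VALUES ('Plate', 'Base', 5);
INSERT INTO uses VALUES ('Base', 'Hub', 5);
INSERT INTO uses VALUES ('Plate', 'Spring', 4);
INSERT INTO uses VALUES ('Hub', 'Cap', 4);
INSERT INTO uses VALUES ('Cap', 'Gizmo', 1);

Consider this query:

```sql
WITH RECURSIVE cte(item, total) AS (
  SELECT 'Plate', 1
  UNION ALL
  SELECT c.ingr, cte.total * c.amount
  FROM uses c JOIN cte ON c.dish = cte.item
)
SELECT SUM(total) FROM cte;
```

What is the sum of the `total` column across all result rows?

Base: (Plate, total=1).
Iteration 1: components of {Plate} -> Base = 1*5 = 5, Spring = 1*4 = 4.
Iteration 2: components of {Base,Spring} -> Hub = 5*5 = 25.
Iteration 3: components of {Hub} -> Cap = 25*4 = 100.
Iteration 4: components of {Cap} -> Gizmo = 100*1 = 100.
Iteration 5: no further components; recursion stops.
SUM(total) = 1 + 5 + 4 + 25 + 100 + 100 = 235.

235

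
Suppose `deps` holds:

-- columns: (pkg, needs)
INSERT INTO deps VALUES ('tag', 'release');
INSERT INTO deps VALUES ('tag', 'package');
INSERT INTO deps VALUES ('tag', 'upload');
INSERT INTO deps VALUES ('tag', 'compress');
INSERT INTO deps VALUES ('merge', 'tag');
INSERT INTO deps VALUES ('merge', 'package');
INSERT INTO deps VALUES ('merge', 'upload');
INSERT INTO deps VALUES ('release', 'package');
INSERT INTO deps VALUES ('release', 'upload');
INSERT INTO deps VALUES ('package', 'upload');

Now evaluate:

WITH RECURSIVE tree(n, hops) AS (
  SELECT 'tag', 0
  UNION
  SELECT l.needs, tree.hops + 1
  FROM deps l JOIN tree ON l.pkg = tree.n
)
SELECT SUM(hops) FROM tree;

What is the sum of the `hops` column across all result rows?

11

Base: (tag, hops=0).
Iteration 1: edges from {tag} -> (compress, hops=1), (package, hops=1), (release, hops=1), (upload, hops=1).
Iteration 2: edges from {compress,package,release,upload} -> (package, hops=2), (upload, hops=2). [UNION drops 1 duplicate row(s)]
Iteration 3: edges from {package,upload} -> (upload, hops=3).
Iteration 4: no outgoing edges from {upload}; recursion stops.
SUM(hops) = 0 + 1 + 1 + 1 + 1 + 2 + 2 + 3 = 11.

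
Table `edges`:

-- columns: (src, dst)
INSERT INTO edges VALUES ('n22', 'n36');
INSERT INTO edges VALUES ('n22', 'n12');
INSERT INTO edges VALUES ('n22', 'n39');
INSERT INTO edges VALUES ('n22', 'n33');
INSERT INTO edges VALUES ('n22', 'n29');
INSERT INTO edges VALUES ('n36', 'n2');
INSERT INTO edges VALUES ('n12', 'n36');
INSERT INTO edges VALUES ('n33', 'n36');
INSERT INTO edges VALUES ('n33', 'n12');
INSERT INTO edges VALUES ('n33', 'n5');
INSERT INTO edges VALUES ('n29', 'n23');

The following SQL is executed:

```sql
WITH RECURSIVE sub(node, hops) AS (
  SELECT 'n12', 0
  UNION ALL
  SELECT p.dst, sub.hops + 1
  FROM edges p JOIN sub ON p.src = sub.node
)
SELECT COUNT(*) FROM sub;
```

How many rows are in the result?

Base: (n12, hops=0).
Iteration 1: edges from {n12} -> (n36, hops=1).
Iteration 2: edges from {n36} -> (n2, hops=2).
Iteration 3: no outgoing edges from {n2}; recursion stops.
Total rows emitted: 3.

3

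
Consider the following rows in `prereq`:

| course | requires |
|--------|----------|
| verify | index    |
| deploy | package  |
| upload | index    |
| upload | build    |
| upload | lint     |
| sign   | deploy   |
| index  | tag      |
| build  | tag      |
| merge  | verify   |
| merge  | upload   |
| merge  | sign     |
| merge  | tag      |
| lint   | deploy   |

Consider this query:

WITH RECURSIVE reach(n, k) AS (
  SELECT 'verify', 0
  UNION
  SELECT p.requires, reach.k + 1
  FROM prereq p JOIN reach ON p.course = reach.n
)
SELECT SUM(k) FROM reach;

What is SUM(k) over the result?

3

Base: (verify, k=0).
Iteration 1: edges from {verify} -> (index, k=1).
Iteration 2: edges from {index} -> (tag, k=2).
Iteration 3: no outgoing edges from {tag}; recursion stops.
SUM(k) = 0 + 1 + 2 = 3.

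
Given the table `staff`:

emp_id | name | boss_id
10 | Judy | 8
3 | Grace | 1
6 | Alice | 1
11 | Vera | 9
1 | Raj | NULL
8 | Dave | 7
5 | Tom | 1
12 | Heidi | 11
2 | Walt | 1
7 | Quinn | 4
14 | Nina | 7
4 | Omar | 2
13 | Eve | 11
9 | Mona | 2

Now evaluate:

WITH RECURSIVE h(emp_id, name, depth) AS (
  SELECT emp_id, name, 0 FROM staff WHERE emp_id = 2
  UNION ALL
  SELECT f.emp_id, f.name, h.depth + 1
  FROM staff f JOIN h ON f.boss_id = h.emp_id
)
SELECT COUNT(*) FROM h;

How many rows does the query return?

10

Base: emp_id=2 (Walt) at depth 0.
Iteration 1: rows with boss_id in {2} -> Omar (id 4, depth 1), Mona (id 9, depth 1).
Iteration 2: rows with boss_id in {4,9} -> Quinn (id 7, depth 2), Vera (id 11, depth 2).
Iteration 3: rows with boss_id in {7,11} -> Dave (id 8, depth 3), Heidi (id 12, depth 3), Eve (id 13, depth 3), Nina (id 14, depth 3).
Iteration 4: rows with boss_id in {8,12,13,14} -> Judy (id 10, depth 4).
Iteration 5: no rows with boss_id in {10}; recursion stops.
Total rows emitted: 10.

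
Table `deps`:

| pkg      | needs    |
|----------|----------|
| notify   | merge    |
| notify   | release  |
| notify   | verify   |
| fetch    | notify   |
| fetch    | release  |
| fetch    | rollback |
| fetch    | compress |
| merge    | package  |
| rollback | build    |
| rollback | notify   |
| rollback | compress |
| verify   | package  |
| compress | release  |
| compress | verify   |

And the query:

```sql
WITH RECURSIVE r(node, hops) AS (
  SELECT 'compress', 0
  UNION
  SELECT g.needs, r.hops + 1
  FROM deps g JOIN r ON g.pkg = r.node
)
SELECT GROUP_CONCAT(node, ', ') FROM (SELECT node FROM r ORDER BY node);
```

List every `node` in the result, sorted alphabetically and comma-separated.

Base: (compress, hops=0).
Iteration 1: edges from {compress} -> (release, hops=1), (verify, hops=1).
Iteration 2: edges from {release,verify} -> (package, hops=2).
Iteration 3: no outgoing edges from {package}; recursion stops.

compress, package, release, verify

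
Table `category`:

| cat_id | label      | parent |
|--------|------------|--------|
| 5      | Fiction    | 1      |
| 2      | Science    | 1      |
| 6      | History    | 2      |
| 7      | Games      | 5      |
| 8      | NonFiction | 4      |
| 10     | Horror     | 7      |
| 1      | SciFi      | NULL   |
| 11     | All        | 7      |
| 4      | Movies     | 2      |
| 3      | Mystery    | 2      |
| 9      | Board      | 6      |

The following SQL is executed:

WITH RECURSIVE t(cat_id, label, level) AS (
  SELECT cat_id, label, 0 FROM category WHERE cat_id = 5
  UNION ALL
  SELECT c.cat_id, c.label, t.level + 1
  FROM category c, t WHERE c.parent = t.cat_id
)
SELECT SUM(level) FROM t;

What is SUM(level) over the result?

5

Base: cat_id=5 (Fiction) at level 0.
Iteration 1: rows with parent in {5} -> Games (id 7, level 1).
Iteration 2: rows with parent in {7} -> Horror (id 10, level 2), All (id 11, level 2).
Iteration 3: no rows with parent in {10,11}; recursion stops.
SUM(level) = 0 + 1 + 2 + 2 = 5.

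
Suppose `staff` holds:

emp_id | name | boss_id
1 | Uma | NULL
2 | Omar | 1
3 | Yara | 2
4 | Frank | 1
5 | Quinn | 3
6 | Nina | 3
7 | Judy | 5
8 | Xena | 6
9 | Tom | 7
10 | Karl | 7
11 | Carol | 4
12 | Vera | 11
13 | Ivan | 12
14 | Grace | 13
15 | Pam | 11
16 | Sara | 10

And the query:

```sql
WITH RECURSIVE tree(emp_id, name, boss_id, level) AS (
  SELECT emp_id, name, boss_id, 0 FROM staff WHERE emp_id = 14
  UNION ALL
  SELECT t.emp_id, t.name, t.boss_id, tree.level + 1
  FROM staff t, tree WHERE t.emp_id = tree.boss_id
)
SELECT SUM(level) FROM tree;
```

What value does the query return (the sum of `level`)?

Base: emp_id=14 (Grace), boss_id=13, level 0.
Iteration 1: join on emp_id=13 -> Ivan (id 13, boss_id=12, level 1).
Iteration 2: join on emp_id=12 -> Vera (id 12, boss_id=11, level 2).
Iteration 3: join on emp_id=11 -> Carol (id 11, boss_id=4, level 3).
Iteration 4: join on emp_id=4 -> Frank (id 4, boss_id=1, level 4).
Iteration 5: join on emp_id=1 -> Uma (id 1, boss_id=NULL, level 5).
Iteration 6: boss_id is NULL; no match; recursion stops.
SUM(level) = 0 + 1 + 2 + 3 + 4 + 5 = 15.

15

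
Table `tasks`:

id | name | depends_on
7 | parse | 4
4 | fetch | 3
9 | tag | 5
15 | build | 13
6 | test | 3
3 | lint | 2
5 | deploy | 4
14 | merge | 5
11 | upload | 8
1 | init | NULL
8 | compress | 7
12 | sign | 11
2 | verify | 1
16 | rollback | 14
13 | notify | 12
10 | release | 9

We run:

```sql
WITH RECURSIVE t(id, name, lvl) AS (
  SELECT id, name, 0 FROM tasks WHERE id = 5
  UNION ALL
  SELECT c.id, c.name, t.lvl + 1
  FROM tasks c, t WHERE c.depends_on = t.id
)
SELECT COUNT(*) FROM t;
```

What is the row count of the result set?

5

Base: id=5 (deploy) at lvl 0.
Iteration 1: rows with depends_on in {5} -> tag (id 9, lvl 1), merge (id 14, lvl 1).
Iteration 2: rows with depends_on in {9,14} -> release (id 10, lvl 2), rollback (id 16, lvl 2).
Iteration 3: no rows with depends_on in {10,16}; recursion stops.
Total rows emitted: 5.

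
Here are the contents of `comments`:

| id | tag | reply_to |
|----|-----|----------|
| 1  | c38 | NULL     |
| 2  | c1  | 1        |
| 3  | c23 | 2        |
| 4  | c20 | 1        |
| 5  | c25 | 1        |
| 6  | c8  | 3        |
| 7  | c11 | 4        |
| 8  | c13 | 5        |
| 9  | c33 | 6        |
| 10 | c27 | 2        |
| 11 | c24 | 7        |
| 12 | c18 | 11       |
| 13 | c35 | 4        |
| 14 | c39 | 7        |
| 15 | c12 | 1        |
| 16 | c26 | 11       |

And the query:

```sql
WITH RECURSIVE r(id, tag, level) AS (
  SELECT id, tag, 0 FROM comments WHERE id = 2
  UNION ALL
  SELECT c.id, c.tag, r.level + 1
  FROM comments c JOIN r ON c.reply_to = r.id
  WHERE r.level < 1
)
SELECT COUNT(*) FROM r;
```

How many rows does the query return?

3

Base: id=2 (c1) at level 0.
Iteration 1: rows with reply_to in {2} -> c23 (id 3, level 1), c27 (id 10, level 1).
Iteration 2: level < 1 fails for all current rows; recursion stops.
Total rows emitted: 3.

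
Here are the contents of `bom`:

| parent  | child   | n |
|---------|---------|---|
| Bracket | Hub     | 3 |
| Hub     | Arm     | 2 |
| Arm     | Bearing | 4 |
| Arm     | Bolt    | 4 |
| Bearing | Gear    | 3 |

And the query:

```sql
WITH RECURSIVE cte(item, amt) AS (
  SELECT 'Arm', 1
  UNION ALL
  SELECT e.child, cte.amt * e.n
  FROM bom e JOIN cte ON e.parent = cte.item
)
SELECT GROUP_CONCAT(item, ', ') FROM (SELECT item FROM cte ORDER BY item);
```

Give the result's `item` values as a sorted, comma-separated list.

Base: (Arm, amt=1).
Iteration 1: components of {Arm} -> Bearing = 1*4 = 4, Bolt = 1*4 = 4.
Iteration 2: components of {Bearing,Bolt} -> Gear = 4*3 = 12.
Iteration 3: no further components; recursion stops.

Arm, Bearing, Bolt, Gear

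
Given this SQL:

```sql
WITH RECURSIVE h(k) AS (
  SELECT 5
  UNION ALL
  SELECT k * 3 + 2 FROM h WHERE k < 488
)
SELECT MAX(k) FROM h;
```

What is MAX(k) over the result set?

1457

Base: k=5.
Iteration 1: 5 < 488 holds -> k = 5 * 3 + 2 = 17.
Iteration 2: 17 < 488 holds -> k = 17 * 3 + 2 = 53.
Iteration 3: 53 < 488 holds -> k = 53 * 3 + 2 = 161.
Iteration 4: 161 < 488 holds -> k = 161 * 3 + 2 = 485.
Iteration 5: 485 < 488 holds -> k = 485 * 3 + 2 = 1457.
Iteration 6: 1457 < 488 fails; recursion stops.
k values: 5, 17, 53, 161, 485, 1457; the maximum is 1457.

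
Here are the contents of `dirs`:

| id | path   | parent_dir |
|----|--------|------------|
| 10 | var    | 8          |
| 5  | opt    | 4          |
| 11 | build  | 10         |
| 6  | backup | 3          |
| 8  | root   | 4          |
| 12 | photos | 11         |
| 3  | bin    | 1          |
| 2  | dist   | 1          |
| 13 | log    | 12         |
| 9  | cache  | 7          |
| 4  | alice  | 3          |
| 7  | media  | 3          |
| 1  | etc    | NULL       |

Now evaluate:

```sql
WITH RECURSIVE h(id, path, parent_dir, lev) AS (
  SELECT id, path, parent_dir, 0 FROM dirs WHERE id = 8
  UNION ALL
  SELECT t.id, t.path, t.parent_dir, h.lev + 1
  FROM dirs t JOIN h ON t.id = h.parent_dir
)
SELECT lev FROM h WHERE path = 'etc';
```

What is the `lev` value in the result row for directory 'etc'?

Base: id=8 (root), parent_dir=4, lev 0.
Iteration 1: join on id=4 -> alice (id 4, parent_dir=3, lev 1).
Iteration 2: join on id=3 -> bin (id 3, parent_dir=1, lev 2).
Iteration 3: join on id=1 -> etc (id 1, parent_dir=NULL, lev 3).
Iteration 4: parent_dir is NULL; no match; recursion stops.

3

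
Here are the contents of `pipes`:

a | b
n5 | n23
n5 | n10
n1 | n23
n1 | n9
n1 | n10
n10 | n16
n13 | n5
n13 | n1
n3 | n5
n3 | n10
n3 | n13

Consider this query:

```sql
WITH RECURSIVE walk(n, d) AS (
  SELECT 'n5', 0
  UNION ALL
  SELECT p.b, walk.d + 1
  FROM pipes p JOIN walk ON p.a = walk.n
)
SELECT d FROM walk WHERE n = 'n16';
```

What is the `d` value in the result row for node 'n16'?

2

Base: (n5, d=0).
Iteration 1: edges from {n5} -> (n10, d=1), (n23, d=1).
Iteration 2: edges from {n10,n23} -> (n16, d=2).
Iteration 3: no outgoing edges from {n16}; recursion stops.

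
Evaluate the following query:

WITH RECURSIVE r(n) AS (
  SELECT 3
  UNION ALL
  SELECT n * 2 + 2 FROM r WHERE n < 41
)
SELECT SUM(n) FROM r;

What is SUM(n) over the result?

Base: n=3.
Iteration 1: 3 < 41 holds -> n = 3 * 2 + 2 = 8.
Iteration 2: 8 < 41 holds -> n = 8 * 2 + 2 = 18.
Iteration 3: 18 < 41 holds -> n = 18 * 2 + 2 = 38.
Iteration 4: 38 < 41 holds -> n = 38 * 2 + 2 = 78.
Iteration 5: 78 < 41 fails; recursion stops.
SUM(n) = 3 + 8 + 18 + 38 + 78 = 145.

145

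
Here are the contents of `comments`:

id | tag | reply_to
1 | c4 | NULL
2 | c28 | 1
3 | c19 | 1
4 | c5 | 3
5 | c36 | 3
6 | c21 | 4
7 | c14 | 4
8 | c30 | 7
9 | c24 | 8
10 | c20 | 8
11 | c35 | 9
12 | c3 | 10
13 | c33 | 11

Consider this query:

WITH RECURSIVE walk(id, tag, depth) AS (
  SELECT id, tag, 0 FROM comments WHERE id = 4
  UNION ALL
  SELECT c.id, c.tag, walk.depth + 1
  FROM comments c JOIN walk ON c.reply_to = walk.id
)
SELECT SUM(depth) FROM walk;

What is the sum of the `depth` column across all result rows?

23

Base: id=4 (c5) at depth 0.
Iteration 1: rows with reply_to in {4} -> c21 (id 6, depth 1), c14 (id 7, depth 1).
Iteration 2: rows with reply_to in {6,7} -> c30 (id 8, depth 2).
Iteration 3: rows with reply_to in {8} -> c24 (id 9, depth 3), c20 (id 10, depth 3).
Iteration 4: rows with reply_to in {9,10} -> c35 (id 11, depth 4), c3 (id 12, depth 4).
Iteration 5: rows with reply_to in {11,12} -> c33 (id 13, depth 5).
Iteration 6: no rows with reply_to in {13}; recursion stops.
SUM(depth) = 0 + 1 + 1 + 2 + 3 + 3 + 4 + 4 + 5 = 23.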